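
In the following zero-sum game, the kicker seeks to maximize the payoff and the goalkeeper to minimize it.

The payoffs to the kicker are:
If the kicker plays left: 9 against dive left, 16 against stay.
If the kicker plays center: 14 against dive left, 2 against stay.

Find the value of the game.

Row minima are 9 and 2, so the kicker's maximin is 9; column maxima are 14 and 16, so the goalkeeper's minimax is 14. These differ, so the equilibrium is in mixed strategies.
Let the kicker play left with probability p. The goalkeeper is indifferent when 9p + 14(1−p) = 16p + 2(1−p), giving p = 12/19.
Let the goalkeeper play dive left with probability q. The kicker is indifferent when 9q + 16(1−q) = 14q + 2(1−q), giving q = 14/19.
The value is 9·(14/19) + (16)·(5/19) = 206/19.

206/19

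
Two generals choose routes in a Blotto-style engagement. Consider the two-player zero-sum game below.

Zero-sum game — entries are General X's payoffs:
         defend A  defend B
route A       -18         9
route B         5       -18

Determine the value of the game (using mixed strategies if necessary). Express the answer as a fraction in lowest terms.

-279/50

Row minima are -18 and -18, so General X's maximin is -18; column maxima are 5 and 9, so General Y's minimax is 5. These differ, so the equilibrium is in mixed strategies.
Let General X play route A with probability p. General Y is indifferent when −18p + 5(1−p) = 9p − 18(1−p), giving p = 23/50.
Let General Y play defend A with probability q. General X is indifferent when −18q + 9(1−q) = 5q − 18(1−q), giving q = 27/50.
The value is -18·(27/50) + (9)·(23/50) = -279/50.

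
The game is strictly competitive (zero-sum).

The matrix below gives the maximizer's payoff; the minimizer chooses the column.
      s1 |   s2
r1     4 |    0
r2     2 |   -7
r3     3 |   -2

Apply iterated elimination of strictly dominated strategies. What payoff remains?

0

Row r2 is strictly dominated by row r1 (4>2, 0>-7); eliminate r2.
Column s1 is strictly dominated by s2 for the minimizer (0<4, -2<3); eliminate s1.
Row r3 is strictly dominated by row r1 (0>-2); eliminate r3.
Only (r1, s2) remains, with payoff 0.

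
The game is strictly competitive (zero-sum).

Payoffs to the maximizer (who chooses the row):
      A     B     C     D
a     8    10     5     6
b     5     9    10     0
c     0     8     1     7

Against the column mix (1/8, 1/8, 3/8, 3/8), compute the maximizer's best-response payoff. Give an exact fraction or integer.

51/8

a: (8)·(1/8) + (10)·(1/8) + (5)·(3/8) + (6)·(3/8) = 51/8.
b: (5)·(1/8) + (9)·(1/8) + (10)·(3/8) + (0)·(3/8) = 11/2.
c: (0)·(1/8) + (8)·(1/8) + (1)·(3/8) + (7)·(3/8) = 4.
The best pure response is a with expected payoff 51/8.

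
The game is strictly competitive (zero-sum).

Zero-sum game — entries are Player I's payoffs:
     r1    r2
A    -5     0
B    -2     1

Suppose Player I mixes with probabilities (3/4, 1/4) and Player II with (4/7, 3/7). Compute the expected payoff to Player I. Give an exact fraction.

Against (4/7, 3/7), each row's expected payoff is A: -20/7; B: -5/7.
Taking the (3/4, 1/4)-weighted average: (3/4)·(-20/7) + (1/4)·(-5/7) = -65/28.

-65/28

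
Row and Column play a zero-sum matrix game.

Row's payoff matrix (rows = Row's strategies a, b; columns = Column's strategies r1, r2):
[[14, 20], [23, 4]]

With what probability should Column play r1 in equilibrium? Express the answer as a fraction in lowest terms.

Row minima are 14 and 4, so Row's maximin is 14; column maxima are 23 and 20, so Column's minimax is 20. These differ, so the equilibrium is in mixed strategies.
Let Column play r1 with probability q. Row is indifferent when 14q + 20(1−q) = 23q + 4(1−q), giving q = 16/25.

16/25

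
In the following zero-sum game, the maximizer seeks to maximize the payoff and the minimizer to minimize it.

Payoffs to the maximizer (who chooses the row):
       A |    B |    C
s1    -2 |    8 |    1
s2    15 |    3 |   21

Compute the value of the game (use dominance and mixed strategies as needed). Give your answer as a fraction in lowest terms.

63/11

Column C is strictly dominated by A for the minimizer (it gives the maximizer more in every row).
The remaining 2×2 game on (s1, s2) × (A, B) has no saddle point. Let the maximizer play s1 with probability p; indifference gives −2p + 15(1−p) = 8p + 3(1−p), so p = 6/11.
Similarly the minimizer's optimal q on A is 5/22, and the value is -2·(5/22) + (8)·(17/22) = 63/11.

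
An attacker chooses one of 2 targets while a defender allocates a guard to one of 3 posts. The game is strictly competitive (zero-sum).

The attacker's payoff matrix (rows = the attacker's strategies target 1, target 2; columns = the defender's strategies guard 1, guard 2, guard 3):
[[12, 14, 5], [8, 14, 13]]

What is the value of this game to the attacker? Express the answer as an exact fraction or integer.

Column guard 2 is strictly dominated by guard 1 for the defender (it gives the attacker more in every row).
The remaining 2×2 game on (target 1, target 2) × (guard 1, guard 3) has no saddle point. Let the attacker play target 1 with probability p; indifference gives 12p + 8(1−p) = 5p + 13(1−p), so p = 5/12.
Similarly the defender's optimal q on guard 1 is 2/3, and the value is 12·(2/3) + (5)·(1/3) = 29/3.

29/3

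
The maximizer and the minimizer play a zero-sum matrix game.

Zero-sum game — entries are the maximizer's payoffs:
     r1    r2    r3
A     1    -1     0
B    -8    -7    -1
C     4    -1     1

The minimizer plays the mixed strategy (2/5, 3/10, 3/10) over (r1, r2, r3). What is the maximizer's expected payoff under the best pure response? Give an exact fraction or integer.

8/5

A: (1)·(2/5) + (-1)·(3/10) + (0)·(3/10) = 1/10.
B: (-8)·(2/5) + (-7)·(3/10) + (-1)·(3/10) = -28/5.
C: (4)·(2/5) + (-1)·(3/10) + (1)·(3/10) = 8/5.
The best pure response is C with expected payoff 8/5.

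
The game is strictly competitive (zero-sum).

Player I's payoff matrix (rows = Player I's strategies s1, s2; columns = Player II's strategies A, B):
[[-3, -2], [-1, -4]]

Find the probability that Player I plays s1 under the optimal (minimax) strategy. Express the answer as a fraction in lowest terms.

3/4

Row minima are -3 and -4, so Player I's maximin is -3; column maxima are -1 and -2, so Player II's minimax is -2. These differ, so the equilibrium is in mixed strategies.
Let Player I play s1 with probability p. Player II is indifferent when −3p − (1−p) = −2p − 4(1−p), giving p = 3/4.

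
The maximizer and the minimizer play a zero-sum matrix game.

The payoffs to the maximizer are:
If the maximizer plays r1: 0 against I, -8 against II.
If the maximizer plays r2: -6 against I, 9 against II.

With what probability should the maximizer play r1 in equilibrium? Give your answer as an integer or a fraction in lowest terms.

Row minima are -8 and -6, so the maximizer's maximin is -6; column maxima are 0 and 9, so the minimizer's minimax is 0. These differ, so the equilibrium is in mixed strategies.
Let the maximizer play r1 with probability p. The minimizer is indifferent when −6(1−p) = −8p + 9(1−p), giving p = 15/23.

15/23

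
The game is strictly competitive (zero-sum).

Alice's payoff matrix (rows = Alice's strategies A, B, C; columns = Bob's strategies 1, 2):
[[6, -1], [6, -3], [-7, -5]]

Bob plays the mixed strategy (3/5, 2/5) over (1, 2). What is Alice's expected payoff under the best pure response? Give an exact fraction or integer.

A: (6)·(3/5) + (-1)·(2/5) = 16/5.
B: (6)·(3/5) + (-3)·(2/5) = 12/5.
C: (-7)·(3/5) + (-5)·(2/5) = -31/5.
The best pure response is A with expected payoff 16/5.

16/5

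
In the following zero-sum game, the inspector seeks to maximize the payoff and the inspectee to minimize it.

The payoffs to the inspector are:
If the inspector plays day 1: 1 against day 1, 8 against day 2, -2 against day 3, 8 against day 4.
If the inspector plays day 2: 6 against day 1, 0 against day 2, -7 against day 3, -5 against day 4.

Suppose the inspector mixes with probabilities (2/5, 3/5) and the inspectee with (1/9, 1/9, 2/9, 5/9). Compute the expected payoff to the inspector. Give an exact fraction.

-1/5

Against (1/9, 1/9, 2/9, 5/9), each row's expected payoff is day 1: 5; day 2: -11/3.
Taking the (2/5, 3/5)-weighted average: (2/5)·(5) + (3/5)·(-11/3) = -1/5.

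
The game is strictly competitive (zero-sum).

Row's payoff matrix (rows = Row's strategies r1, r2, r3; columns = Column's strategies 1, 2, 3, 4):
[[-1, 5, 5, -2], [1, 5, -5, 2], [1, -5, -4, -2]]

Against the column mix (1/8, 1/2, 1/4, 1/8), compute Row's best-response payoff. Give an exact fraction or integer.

27/8

r1: (-1)·(1/8) + (5)·(1/2) + (5)·(1/4) + (-2)·(1/8) = 27/8.
r2: (1)·(1/8) + (5)·(1/2) + (-5)·(1/4) + (2)·(1/8) = 13/8.
r3: (1)·(1/8) + (-5)·(1/2) + (-4)·(1/4) + (-2)·(1/8) = -29/8.
The best pure response is r1 with expected payoff 27/8.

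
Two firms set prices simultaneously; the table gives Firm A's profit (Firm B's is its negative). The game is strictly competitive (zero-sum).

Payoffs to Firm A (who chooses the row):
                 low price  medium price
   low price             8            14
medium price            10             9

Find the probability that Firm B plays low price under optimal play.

Row minima are 8 and 9, so Firm A's maximin is 9; column maxima are 10 and 14, so Firm B's minimax is 10. These differ, so the equilibrium is in mixed strategies.
Let Firm B play low price with probability q. Firm A is indifferent when 8q + 14(1−q) = 10q + 9(1−q), giving q = 5/7.

5/7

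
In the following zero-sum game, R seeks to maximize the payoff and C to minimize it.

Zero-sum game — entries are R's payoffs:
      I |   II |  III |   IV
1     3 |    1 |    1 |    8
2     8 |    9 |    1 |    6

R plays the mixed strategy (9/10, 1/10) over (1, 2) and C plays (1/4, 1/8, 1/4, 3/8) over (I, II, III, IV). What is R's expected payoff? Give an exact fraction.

Against (1/4, 1/8, 1/4, 3/8), each row's expected payoff is 1: 33/8; 2: 45/8.
Taking the (9/10, 1/10)-weighted average: (9/10)·(33/8) + (1/10)·(45/8) = 171/40.

171/40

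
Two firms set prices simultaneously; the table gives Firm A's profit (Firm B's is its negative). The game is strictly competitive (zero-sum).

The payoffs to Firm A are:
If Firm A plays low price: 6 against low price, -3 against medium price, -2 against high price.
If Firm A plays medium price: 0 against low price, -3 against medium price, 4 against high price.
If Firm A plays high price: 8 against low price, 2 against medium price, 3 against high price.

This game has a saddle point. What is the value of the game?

2

Row minima: -3, -3, 2 → Firm A's maximin is 2.
Column maxima: 8, 2, 4 → Firm B's minimax is 2.
They coincide at (high price, medium price), so the value is 2.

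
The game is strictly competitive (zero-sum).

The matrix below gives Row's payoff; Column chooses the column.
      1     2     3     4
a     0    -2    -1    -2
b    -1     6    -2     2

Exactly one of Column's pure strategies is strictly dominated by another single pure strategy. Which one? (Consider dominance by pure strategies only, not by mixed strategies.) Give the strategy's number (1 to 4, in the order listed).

Column prefers columns that give Row less. Compare 1 with 3: -1 < 0, -2 < -1.
So 3 strictly dominates 1 for Column; 1 is strictly dominated.

1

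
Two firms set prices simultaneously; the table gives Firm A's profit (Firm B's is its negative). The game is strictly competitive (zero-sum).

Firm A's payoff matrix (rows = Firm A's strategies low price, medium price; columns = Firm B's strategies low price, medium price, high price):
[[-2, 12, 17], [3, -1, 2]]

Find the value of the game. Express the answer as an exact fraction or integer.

17/9

Column high price is strictly dominated by medium price for Firm B (it gives Firm A more in every row).
The remaining 2×2 game on (low price, medium price) × (low price, medium price) has no saddle point. Let Firm A play low price with probability p; indifference gives −2p + 3(1−p) = 12p − (1−p), so p = 2/9.
Similarly Firm B's optimal q on low price is 13/18, and the value is -2·(13/18) + (12)·(5/18) = 17/9.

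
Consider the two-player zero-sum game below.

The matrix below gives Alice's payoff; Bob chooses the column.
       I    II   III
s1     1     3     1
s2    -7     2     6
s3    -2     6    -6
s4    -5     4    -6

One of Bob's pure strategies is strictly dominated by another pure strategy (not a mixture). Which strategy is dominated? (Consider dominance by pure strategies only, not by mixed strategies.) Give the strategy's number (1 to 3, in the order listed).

2

Bob prefers columns that give Alice less. Compare II with I: 1 < 3, -7 < 2, -2 < 6, -5 < 4.
So I strictly dominates II for Bob; II is strictly dominated.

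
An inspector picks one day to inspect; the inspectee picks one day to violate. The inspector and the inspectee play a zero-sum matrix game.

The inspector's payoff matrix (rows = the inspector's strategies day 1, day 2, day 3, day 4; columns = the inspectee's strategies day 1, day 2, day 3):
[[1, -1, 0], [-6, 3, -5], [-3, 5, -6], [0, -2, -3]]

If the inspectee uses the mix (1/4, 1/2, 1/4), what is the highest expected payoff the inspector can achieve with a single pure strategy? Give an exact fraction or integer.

1/4

day 1: (1)·(1/4) + (-1)·(1/2) + (0)·(1/4) = -1/4.
day 2: (-6)·(1/4) + (3)·(1/2) + (-5)·(1/4) = -5/4.
day 3: (-3)·(1/4) + (5)·(1/2) + (-6)·(1/4) = 1/4.
day 4: (0)·(1/4) + (-2)·(1/2) + (-3)·(1/4) = -7/4.
The best pure response is day 3 with expected payoff 1/4.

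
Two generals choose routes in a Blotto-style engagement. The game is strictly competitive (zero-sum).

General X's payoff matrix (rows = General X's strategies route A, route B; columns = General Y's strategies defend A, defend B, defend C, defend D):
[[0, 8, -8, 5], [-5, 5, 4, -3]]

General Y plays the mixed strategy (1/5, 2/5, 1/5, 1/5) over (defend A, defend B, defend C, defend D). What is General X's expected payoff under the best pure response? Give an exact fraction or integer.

route A: (0)·(1/5) + (8)·(2/5) + (-8)·(1/5) + (5)·(1/5) = 13/5.
route B: (-5)·(1/5) + (5)·(2/5) + (4)·(1/5) + (-3)·(1/5) = 6/5.
The best pure response is route A with expected payoff 13/5.

13/5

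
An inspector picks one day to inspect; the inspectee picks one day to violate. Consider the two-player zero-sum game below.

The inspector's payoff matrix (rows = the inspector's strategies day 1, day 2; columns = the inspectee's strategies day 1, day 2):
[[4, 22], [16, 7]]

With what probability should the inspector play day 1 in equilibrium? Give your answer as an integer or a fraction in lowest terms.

Row minima are 4 and 7, so the inspector's maximin is 7; column maxima are 16 and 22, so the inspectee's minimax is 16. These differ, so the equilibrium is in mixed strategies.
Let the inspector play day 1 with probability p. The inspectee is indifferent when 4p + 16(1−p) = 22p + 7(1−p), giving p = 1/3.

1/3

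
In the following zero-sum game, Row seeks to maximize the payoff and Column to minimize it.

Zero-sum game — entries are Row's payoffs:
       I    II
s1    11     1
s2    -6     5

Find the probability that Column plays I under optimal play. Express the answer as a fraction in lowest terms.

4/21

Row minima are 1 and -6, so Row's maximin is 1; column maxima are 11 and 5, so Column's minimax is 5. These differ, so the equilibrium is in mixed strategies.
Let Column play I with probability q. Row is indifferent when 11q + (1−q) = −6q + 5(1−q), giving q = 4/21.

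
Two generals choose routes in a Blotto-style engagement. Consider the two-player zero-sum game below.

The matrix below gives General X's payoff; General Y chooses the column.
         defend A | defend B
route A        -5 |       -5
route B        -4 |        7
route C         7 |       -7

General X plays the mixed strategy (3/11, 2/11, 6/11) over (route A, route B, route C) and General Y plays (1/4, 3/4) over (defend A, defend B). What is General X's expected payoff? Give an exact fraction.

-5/2

Against (1/4, 3/4), each row's expected payoff is route A: -5; route B: 17/4; route C: -7/2.
Taking the (3/11, 2/11, 6/11)-weighted average: (3/11)·(-5) + (2/11)·(17/4) + (6/11)·(-7/2) = -5/2.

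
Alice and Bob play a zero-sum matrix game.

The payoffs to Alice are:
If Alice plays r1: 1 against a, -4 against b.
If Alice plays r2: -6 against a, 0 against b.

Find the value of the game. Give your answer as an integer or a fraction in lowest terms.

Row minima are -4 and -6, so Alice's maximin is -4; column maxima are 1 and 0, so Bob's minimax is 0. These differ, so the equilibrium is in mixed strategies.
Let Alice play r1 with probability p. Bob is indifferent when p − 6(1−p) = −4p, giving p = 6/11.
Let Bob play a with probability q. Alice is indifferent when q − 4(1−q) = −6q, giving q = 4/11.
The value is 1·(4/11) + (-4)·(7/11) = -24/11.

-24/11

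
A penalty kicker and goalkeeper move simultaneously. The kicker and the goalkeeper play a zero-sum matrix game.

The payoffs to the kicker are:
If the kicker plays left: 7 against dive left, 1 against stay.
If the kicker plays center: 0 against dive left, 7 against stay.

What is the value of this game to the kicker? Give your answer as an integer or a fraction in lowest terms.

Row minima are 1 and 0, so the kicker's maximin is 1; column maxima are 7 and 7, so the goalkeeper's minimax is 7. These differ, so the equilibrium is in mixed strategies.
Let the kicker play left with probability p. The goalkeeper is indifferent when 7p = p + 7(1−p), giving p = 7/13.
Let the goalkeeper play dive left with probability q. The kicker is indifferent when 7q + (1−q) = 7(1−q), giving q = 6/13.
The value is 7·(6/13) + (1)·(7/13) = 49/13.

49/13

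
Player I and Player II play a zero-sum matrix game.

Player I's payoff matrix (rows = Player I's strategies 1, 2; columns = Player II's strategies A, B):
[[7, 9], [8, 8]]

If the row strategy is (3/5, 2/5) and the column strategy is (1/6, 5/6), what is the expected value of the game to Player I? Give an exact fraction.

Against (1/6, 5/6), each row's expected payoff is 1: 26/3; 2: 8.
Taking the (3/5, 2/5)-weighted average: (3/5)·(26/3) + (2/5)·(8) = 42/5.

42/5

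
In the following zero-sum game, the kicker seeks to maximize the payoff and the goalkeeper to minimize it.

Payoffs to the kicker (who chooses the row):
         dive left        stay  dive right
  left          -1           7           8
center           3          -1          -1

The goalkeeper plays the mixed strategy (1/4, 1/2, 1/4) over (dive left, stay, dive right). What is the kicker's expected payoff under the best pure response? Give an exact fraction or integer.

left: (-1)·(1/4) + (7)·(1/2) + (8)·(1/4) = 21/4.
center: (3)·(1/4) + (-1)·(1/2) + (-1)·(1/4) = 0.
The best pure response is left with expected payoff 21/4.

21/4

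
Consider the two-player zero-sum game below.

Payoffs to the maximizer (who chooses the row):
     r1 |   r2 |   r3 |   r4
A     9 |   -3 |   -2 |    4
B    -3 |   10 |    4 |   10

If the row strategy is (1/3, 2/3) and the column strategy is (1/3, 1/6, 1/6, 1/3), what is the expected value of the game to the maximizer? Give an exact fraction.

Against (1/3, 1/6, 1/6, 1/3), each row's expected payoff is A: 7/2; B: 14/3.
Taking the (1/3, 2/3)-weighted average: (1/3)·(7/2) + (2/3)·(14/3) = 77/18.

77/18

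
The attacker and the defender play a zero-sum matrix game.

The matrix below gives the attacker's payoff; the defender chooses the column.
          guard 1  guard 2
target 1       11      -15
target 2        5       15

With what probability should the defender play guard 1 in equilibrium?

Row minima are -15 and 5, so the attacker's maximin is 5; column maxima are 11 and 15, so the defender's minimax is 11. These differ, so the equilibrium is in mixed strategies.
Let the defender play guard 1 with probability q. The attacker is indifferent when 11q − 15(1−q) = 5q + 15(1−q), giving q = 5/6.

5/6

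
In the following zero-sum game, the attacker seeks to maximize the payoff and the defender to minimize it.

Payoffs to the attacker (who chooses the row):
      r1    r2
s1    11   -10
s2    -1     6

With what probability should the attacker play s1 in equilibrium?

Row minima are -10 and -1, so the attacker's maximin is -1; column maxima are 11 and 6, so the defender's minimax is 6. These differ, so the equilibrium is in mixed strategies.
Let the attacker play s1 with probability p. The defender is indifferent when 11p − (1−p) = −10p + 6(1−p), giving p = 1/4.

1/4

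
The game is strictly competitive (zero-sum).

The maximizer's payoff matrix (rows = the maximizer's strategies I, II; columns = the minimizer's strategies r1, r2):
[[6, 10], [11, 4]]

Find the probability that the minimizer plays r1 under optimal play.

6/11

Row minima are 6 and 4, so the maximizer's maximin is 6; column maxima are 11 and 10, so the minimizer's minimax is 10. These differ, so the equilibrium is in mixed strategies.
Let the minimizer play r1 with probability q. The maximizer is indifferent when 6q + 10(1−q) = 11q + 4(1−q), giving q = 6/11.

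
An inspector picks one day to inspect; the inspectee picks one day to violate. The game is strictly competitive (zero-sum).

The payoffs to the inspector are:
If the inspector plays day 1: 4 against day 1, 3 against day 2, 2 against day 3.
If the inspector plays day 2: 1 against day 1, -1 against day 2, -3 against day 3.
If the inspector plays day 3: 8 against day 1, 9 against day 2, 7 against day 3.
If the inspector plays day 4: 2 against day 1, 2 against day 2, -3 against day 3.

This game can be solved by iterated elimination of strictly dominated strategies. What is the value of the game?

Row day 1 is strictly dominated by row day 3 (8>4, 9>3, 7>2); eliminate day 1.
Row day 4 is strictly dominated by row day 3 (8>2, 9>2, 7>-3); eliminate day 4.
Row day 2 is strictly dominated by row day 3 (8>1, 9>-1, 7>-3); eliminate day 2.
Column day 1 is strictly dominated by day 3 for the inspectee (7<8); eliminate day 1.
Column day 2 is strictly dominated by day 3 for the inspectee (7<9); eliminate day 2.
Only (day 3, day 3) remains, with payoff 7.

7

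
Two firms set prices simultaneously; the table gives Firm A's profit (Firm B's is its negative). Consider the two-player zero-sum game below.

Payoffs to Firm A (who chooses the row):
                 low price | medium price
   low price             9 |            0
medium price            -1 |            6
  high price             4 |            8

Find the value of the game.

Row medium price is strictly dominated by row high price, so Firm A never plays it.
The remaining 2×2 game on (low price, high price) × (low price, medium price) has no saddle point. Let Firm A play low price with probability p; indifference gives 9p + 4(1−p) = 8(1−p), so p = 4/13.
Similarly Firm B's optimal q on low price is 8/13, and the value is 9·(8/13) + (0)·(5/13) = 72/13.

72/13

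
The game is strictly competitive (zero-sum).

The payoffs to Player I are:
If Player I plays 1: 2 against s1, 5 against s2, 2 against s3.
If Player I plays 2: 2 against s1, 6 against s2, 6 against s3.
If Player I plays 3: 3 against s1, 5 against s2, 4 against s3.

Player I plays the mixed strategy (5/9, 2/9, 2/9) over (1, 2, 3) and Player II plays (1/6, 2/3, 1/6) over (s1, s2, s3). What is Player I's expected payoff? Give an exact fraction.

Against (1/6, 2/3, 1/6), each row's expected payoff is 1: 4; 2: 16/3; 3: 9/2.
Taking the (5/9, 2/9, 2/9)-weighted average: (5/9)·(4) + (2/9)·(16/3) + (2/9)·(9/2) = 119/27.

119/27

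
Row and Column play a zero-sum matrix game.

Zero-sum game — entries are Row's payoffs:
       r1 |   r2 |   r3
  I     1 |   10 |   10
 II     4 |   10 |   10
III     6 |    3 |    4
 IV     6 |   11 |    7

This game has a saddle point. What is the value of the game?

6

Row minima: 1, 4, 3, 6 → Row's maximin is 6.
Column maxima: 6, 11, 10 → Column's minimax is 6.
They coincide at (IV, r1), so the value is 6.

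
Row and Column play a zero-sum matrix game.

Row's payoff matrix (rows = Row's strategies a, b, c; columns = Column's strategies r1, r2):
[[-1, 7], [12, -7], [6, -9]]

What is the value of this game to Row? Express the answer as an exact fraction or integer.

Row c is strictly dominated by row b, so Row never plays it.
The remaining 2×2 game on (a, b) × (r1, r2) has no saddle point. Let Row play a with probability p; indifference gives −p + 12(1−p) = 7p − 7(1−p), so p = 19/27.
Similarly Column's optimal q on r1 is 14/27, and the value is -1·(14/27) + (7)·(13/27) = 77/27.

77/27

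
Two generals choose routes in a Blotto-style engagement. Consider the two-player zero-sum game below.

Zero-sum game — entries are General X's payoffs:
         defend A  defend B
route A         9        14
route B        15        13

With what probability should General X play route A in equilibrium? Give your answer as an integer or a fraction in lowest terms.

2/7

Row minima are 9 and 13, so General X's maximin is 13; column maxima are 15 and 14, so General Y's minimax is 14. These differ, so the equilibrium is in mixed strategies.
Let General X play route A with probability p. General Y is indifferent when 9p + 15(1−p) = 14p + 13(1−p), giving p = 2/7.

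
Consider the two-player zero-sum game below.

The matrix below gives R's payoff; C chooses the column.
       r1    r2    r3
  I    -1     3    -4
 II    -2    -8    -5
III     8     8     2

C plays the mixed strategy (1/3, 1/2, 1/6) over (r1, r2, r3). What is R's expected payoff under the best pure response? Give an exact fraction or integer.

7

I: (-1)·(1/3) + (3)·(1/2) + (-4)·(1/6) = 1/2.
II: (-2)·(1/3) + (-8)·(1/2) + (-5)·(1/6) = -11/2.
III: (8)·(1/3) + (8)·(1/2) + (2)·(1/6) = 7.
The best pure response is III with expected payoff 7.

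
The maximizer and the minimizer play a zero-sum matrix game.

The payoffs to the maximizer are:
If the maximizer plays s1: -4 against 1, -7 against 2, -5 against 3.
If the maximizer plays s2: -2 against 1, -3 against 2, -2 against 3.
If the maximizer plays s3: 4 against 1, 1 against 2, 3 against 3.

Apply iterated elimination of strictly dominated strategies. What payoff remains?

Row s1 is strictly dominated by row s2 (-2>-4, -3>-7, -2>-5); eliminate s1.
Row s2 is strictly dominated by row s3 (4>-2, 1>-3, 3>-2); eliminate s2.
Column 3 is strictly dominated by 2 for the minimizer (1<3); eliminate 3.
Column 1 is strictly dominated by 2 for the minimizer (1<4); eliminate 1.
Only (s3, 2) remains, with payoff 1.

1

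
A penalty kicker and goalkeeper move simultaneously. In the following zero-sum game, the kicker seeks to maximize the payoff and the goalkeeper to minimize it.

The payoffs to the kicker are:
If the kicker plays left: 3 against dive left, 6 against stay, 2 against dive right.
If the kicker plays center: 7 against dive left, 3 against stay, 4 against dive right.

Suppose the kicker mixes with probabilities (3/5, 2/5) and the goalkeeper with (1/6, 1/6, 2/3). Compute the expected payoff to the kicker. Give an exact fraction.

Against (1/6, 1/6, 2/3), each row's expected payoff is left: 17/6; center: 13/3.
Taking the (3/5, 2/5)-weighted average: (3/5)·(17/6) + (2/5)·(13/3) = 103/30.

103/30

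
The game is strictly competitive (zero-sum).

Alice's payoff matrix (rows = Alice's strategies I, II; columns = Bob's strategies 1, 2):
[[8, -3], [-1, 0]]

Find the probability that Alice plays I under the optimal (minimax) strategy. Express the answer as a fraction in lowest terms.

Row minima are -3 and -1, so Alice's maximin is -1; column maxima are 8 and 0, so Bob's minimax is 0. These differ, so the equilibrium is in mixed strategies.
Let Alice play I with probability p. Bob is indifferent when 8p − (1−p) = −3p, giving p = 1/12.

1/12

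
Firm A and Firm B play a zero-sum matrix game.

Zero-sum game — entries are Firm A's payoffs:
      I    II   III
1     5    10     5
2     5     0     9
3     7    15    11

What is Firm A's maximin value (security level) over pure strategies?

The worst-case payoff for each row is 1: 5, 2: 0, 3: 7.
The best of these is 7.

7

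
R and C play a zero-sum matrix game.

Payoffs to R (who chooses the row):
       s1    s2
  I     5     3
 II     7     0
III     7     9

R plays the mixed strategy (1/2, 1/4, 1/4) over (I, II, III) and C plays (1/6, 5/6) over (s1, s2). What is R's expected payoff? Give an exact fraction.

Against (1/6, 5/6), each row's expected payoff is I: 10/3; II: 7/6; III: 26/3.
Taking the (1/2, 1/4, 1/4)-weighted average: (1/2)·(10/3) + (1/4)·(7/6) + (1/4)·(26/3) = 33/8.

33/8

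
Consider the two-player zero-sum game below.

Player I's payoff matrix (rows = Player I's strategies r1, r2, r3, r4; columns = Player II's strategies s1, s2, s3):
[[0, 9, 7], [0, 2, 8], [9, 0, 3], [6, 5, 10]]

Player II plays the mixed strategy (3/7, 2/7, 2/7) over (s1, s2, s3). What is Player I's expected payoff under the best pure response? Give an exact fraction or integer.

48/7

r1: (0)·(3/7) + (9)·(2/7) + (7)·(2/7) = 32/7.
r2: (0)·(3/7) + (2)·(2/7) + (8)·(2/7) = 20/7.
r3: (9)·(3/7) + (0)·(2/7) + (3)·(2/7) = 33/7.
r4: (6)·(3/7) + (5)·(2/7) + (10)·(2/7) = 48/7.
The best pure response is r4 with expected payoff 48/7.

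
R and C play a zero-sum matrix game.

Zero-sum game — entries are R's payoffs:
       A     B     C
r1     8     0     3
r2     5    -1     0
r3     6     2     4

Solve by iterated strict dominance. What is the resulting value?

2

Row r2 is strictly dominated by row r1 (8>5, 0>-1, 3>0); eliminate r2.
Column C is strictly dominated by B for C (0<3, 2<4); eliminate C.
Column A is strictly dominated by B for C (0<8, 2<6); eliminate A.
Row r1 is strictly dominated by row r3 (2>0); eliminate r1.
Only (r3, B) remains, with payoff 2.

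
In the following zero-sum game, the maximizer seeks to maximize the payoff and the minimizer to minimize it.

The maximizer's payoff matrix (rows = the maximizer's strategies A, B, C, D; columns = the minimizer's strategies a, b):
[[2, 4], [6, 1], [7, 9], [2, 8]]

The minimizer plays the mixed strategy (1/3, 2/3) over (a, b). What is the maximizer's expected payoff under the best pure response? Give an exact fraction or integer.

A: (2)·(1/3) + (4)·(2/3) = 10/3.
B: (6)·(1/3) + (1)·(2/3) = 8/3.
C: (7)·(1/3) + (9)·(2/3) = 25/3.
D: (2)·(1/3) + (8)·(2/3) = 6.
The best pure response is C with expected payoff 25/3.

25/3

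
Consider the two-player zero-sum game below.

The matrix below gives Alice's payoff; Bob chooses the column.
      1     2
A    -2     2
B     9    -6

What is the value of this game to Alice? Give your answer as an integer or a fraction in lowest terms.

Row minima are -2 and -6, so Alice's maximin is -2; column maxima are 9 and 2, so Bob's minimax is 2. These differ, so the equilibrium is in mixed strategies.
Let Alice play A with probability p. Bob is indifferent when −2p + 9(1−p) = 2p − 6(1−p), giving p = 15/19.
Let Bob play 1 with probability q. Alice is indifferent when −2q + 2(1−q) = 9q − 6(1−q), giving q = 8/19.
The value is -2·(8/19) + (2)·(11/19) = 6/19.

6/19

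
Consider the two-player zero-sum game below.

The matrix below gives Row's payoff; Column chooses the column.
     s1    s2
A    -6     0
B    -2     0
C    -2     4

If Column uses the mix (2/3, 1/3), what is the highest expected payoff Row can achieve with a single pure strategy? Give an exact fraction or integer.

A: (-6)·(2/3) + (0)·(1/3) = -4.
B: (-2)·(2/3) + (0)·(1/3) = -4/3.
C: (-2)·(2/3) + (4)·(1/3) = 0.
The best pure response is C with expected payoff 0.

0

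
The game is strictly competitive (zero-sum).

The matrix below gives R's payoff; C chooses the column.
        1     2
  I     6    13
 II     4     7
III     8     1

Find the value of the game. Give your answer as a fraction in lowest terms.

7

Row II is strictly dominated by row I, so R never plays it.
The remaining 2×2 game on (I, III) × (1, 2) has no saddle point. Let R play I with probability p; indifference gives 6p + 8(1−p) = 13p + (1−p), so p = 1/2.
Similarly C's optimal q on 1 is 6/7, and the value is 6·(6/7) + (13)·(1/7) = 7.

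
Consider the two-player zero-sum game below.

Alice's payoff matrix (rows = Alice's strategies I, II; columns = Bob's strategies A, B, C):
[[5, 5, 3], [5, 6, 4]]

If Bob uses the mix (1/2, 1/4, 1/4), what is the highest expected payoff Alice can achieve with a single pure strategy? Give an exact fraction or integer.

I: (5)·(1/2) + (5)·(1/4) + (3)·(1/4) = 9/2.
II: (5)·(1/2) + (6)·(1/4) + (4)·(1/4) = 5.
The best pure response is II with expected payoff 5.

5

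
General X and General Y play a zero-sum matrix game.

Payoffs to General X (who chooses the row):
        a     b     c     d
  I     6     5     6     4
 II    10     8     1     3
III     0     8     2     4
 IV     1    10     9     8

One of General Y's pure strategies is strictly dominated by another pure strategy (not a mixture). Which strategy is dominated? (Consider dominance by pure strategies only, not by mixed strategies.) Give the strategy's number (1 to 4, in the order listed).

General Y prefers columns that give General X less. Compare b with d: 4 < 5, 3 < 8, 4 < 8, 8 < 10.
So d strictly dominates b for General Y; b is strictly dominated.

2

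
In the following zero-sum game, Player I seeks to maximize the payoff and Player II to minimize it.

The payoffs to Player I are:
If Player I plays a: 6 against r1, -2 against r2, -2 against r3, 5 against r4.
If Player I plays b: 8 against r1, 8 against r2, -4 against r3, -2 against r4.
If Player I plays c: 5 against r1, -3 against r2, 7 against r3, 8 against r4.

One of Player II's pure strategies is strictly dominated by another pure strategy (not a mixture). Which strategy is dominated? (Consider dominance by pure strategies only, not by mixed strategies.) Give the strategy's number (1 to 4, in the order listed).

Player II prefers columns that give Player I less. Compare r4 with r3: -2 < 5, -4 < -2, 7 < 8.
So r3 strictly dominates r4 for Player II; r4 is strictly dominated.

4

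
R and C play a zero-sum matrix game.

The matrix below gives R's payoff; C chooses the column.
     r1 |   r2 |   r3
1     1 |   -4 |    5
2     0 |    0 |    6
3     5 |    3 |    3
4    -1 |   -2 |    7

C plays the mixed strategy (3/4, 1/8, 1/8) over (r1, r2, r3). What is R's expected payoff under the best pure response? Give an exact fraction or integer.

1: (1)·(3/4) + (-4)·(1/8) + (5)·(1/8) = 7/8.
2: (0)·(3/4) + (0)·(1/8) + (6)·(1/8) = 3/4.
3: (5)·(3/4) + (3)·(1/8) + (3)·(1/8) = 9/2.
4: (-1)·(3/4) + (-2)·(1/8) + (7)·(1/8) = -1/8.
The best pure response is 3 with expected payoff 9/2.

9/2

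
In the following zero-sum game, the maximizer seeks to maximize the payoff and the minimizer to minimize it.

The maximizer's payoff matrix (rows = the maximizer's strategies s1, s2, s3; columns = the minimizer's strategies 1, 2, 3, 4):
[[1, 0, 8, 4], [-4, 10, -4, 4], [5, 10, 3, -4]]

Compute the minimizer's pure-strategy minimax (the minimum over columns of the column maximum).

The worst case (largest entry) in each column is 1: 5, 2: 10, 3: 8, 4: 4.
The best (smallest) of these is 4.

4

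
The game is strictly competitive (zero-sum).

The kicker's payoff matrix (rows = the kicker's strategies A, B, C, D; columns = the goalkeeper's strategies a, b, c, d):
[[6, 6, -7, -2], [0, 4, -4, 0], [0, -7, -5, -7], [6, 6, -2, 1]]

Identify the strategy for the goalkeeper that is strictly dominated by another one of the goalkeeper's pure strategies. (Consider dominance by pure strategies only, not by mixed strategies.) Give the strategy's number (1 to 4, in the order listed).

The goalkeeper prefers columns that give the kicker less. Compare a with c: -7 < 6, -4 < 0, -5 < 0, -2 < 6.
So c strictly dominates a for the goalkeeper; a is strictly dominated.

1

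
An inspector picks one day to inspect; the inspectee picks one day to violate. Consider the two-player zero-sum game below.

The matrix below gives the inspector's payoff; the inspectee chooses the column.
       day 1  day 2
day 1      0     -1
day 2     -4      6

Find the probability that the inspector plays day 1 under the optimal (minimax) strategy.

Row minima are -1 and -4, so the inspector's maximin is -1; column maxima are 0 and 6, so the inspectee's minimax is 0. These differ, so the equilibrium is in mixed strategies.
Let the inspector play day 1 with probability p. The inspectee is indifferent when −4(1−p) = −p + 6(1−p), giving p = 10/11.

10/11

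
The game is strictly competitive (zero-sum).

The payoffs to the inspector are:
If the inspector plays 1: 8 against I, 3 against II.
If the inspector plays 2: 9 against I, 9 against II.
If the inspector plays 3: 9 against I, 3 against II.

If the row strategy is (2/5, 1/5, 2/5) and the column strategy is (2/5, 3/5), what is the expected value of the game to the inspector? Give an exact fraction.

149/25

Against (2/5, 3/5), each row's expected payoff is 1: 5; 2: 9; 3: 27/5.
Taking the (2/5, 1/5, 2/5)-weighted average: (2/5)·(5) + (1/5)·(9) + (2/5)·(27/5) = 149/25.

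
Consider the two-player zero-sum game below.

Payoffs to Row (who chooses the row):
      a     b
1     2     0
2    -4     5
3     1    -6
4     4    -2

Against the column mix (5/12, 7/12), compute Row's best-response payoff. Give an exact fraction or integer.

5/4

1: (2)·(5/12) + (0)·(7/12) = 5/6.
2: (-4)·(5/12) + (5)·(7/12) = 5/4.
3: (1)·(5/12) + (-6)·(7/12) = -37/12.
4: (4)·(5/12) + (-2)·(7/12) = 1/2.
The best pure response is 2 with expected payoff 5/4.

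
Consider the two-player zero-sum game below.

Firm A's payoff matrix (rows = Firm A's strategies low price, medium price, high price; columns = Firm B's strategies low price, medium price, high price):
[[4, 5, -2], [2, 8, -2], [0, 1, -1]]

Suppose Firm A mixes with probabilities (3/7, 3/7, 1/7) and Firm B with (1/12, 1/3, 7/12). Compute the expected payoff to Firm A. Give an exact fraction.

Against (1/12, 1/3, 7/12), each row's expected payoff is low price: 5/6; medium price: 5/3; high price: -1/4.
Taking the (3/7, 3/7, 1/7)-weighted average: (3/7)·(5/6) + (3/7)·(5/3) + (1/7)·(-1/4) = 29/28.

29/28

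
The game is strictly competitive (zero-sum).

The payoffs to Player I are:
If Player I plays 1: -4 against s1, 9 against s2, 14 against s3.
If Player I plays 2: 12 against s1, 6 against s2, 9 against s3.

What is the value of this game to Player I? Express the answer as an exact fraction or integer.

Column s3 is strictly dominated by s2 for Player II (it gives Player I more in every row).
The remaining 2×2 game on (1, 2) × (s1, s2) has no saddle point. Let Player I play 1 with probability p; indifference gives −4p + 12(1−p) = 9p + 6(1−p), so p = 6/19.
Similarly Player II's optimal q on s1 is 3/19, and the value is -4·(3/19) + (9)·(16/19) = 132/19.

132/19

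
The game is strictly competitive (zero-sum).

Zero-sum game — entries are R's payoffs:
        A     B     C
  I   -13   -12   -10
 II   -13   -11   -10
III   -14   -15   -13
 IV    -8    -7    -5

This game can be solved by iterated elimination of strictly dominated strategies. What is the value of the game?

-8

Column C is strictly dominated by A for C (-13<-10, -13<-10, -14<-13, -8<-5); eliminate C.
Row I is strictly dominated by row IV (-8>-13, -7>-12); eliminate I.
Row II is strictly dominated by row IV (-8>-13, -7>-11); eliminate II.
Row III is strictly dominated by row IV (-8>-14, -7>-15); eliminate III.
Column B is strictly dominated by A for C (-8<-7); eliminate B.
Only (IV, A) remains, with payoff -8.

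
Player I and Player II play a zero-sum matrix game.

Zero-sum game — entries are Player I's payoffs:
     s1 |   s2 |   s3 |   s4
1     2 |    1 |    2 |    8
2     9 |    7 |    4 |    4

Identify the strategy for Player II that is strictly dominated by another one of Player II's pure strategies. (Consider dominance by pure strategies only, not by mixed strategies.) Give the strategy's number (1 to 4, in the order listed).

Player II prefers columns that give Player I less. Compare s1 with s2: 1 < 2, 7 < 9.
So s2 strictly dominates s1 for Player II; s1 is strictly dominated.

1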